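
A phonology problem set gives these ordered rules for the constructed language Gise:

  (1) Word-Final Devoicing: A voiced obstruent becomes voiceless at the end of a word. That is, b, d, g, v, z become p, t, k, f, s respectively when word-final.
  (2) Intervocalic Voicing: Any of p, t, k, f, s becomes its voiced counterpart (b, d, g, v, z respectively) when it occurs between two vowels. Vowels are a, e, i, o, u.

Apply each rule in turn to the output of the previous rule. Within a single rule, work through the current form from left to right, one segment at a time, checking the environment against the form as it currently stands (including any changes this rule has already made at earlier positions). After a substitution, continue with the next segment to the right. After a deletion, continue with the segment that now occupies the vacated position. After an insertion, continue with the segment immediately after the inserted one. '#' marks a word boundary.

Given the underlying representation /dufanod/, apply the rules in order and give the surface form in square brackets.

(1) Word-Final Devoicing: [dufanod] → [dufanot]
(2) Intervocalic Voicing: [dufanot] → [duvanot]

[duvanot]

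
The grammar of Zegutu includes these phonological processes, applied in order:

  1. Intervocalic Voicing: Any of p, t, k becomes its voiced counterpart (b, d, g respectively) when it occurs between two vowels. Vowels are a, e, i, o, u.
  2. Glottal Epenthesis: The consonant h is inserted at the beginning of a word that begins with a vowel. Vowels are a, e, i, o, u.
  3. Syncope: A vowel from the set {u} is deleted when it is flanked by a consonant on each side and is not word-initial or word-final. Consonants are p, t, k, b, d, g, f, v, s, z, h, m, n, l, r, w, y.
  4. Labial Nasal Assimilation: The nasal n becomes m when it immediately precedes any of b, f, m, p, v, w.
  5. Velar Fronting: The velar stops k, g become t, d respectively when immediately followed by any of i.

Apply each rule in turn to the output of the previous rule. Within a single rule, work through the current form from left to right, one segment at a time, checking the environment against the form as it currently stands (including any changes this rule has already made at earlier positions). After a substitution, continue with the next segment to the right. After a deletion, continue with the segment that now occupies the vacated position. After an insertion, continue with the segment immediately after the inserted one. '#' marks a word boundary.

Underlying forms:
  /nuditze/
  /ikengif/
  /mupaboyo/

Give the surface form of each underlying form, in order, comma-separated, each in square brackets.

/nuditze/:
  1 Intervocalic Voicing: no change — [nuditze]
  2 Glottal Epenthesis: no change — [nuditze]
  3 Syncope: [nuditze] → [nditze]
  4 Labial Nasal Assimilation: no change — [nditze]
  5 Velar Fronting: no change — [nditze]
/ikengif/:
  1 Intervocalic Voicing: [ikengif] → [igengif]
  2 Glottal Epenthesis: [igengif] → [higengif]
  3 Syncope: no change — [higengif]
  4 Labial Nasal Assimilation: no change — [higengif]
  5 Velar Fronting: [higengif] → [higendif]
/mupaboyo/:
  1 Intervocalic Voicing: [mupaboyo] → [mubaboyo]
  2 Glottal Epenthesis: no change — [mubaboyo]
  3 Syncope: [mubaboyo] → [mbaboyo]
  4 Labial Nasal Assimilation: no change — [mbaboyo]
  5 Velar Fronting: no change — [mbaboyo]

[nditze], [higendif], [mbaboyo]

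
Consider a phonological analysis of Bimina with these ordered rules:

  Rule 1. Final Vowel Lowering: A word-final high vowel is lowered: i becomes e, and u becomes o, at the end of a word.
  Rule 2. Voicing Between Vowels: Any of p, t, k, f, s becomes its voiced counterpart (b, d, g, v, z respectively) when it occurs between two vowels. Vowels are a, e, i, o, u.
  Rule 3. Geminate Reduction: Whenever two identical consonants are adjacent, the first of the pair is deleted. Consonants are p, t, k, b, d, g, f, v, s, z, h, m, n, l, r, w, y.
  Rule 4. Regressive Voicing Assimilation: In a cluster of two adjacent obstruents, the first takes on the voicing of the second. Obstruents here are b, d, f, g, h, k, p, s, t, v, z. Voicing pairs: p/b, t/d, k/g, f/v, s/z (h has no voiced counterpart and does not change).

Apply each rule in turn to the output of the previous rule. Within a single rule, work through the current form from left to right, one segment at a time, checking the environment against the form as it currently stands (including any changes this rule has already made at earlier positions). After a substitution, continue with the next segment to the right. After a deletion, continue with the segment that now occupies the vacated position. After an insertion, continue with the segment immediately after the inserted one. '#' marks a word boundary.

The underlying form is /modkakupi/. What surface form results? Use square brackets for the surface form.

Rule 1 Final Vowel Lowering: [modkakupi] → [modkakupe]
Rule 2 Voicing Between Vowels: [modkakupe] → [modkagube]
Rule 3 Geminate Reduction: no change — [modkagube]
Rule 4 Regressive Voicing Assimilation: [modkagube] → [motkagube]

[motkagube]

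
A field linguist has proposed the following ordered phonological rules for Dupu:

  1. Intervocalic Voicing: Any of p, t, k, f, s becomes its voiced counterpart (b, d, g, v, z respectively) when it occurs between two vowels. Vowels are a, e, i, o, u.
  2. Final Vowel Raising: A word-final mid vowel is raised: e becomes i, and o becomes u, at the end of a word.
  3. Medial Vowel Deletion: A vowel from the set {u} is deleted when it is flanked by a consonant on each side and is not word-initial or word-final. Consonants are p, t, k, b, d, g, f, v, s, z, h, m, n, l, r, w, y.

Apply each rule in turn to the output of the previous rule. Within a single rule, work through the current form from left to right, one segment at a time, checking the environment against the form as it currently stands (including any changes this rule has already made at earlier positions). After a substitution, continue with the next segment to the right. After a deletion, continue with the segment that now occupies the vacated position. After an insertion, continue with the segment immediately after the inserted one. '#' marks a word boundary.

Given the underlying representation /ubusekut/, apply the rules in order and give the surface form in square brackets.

1 Intervocalic Voicing: [ubusekut] → [ubuzegut]
2 Final Vowel Raising: no change — [ubuzegut]
3 Medial Vowel Deletion: [ubuzegut] → [ubzegt]

[ubzegt]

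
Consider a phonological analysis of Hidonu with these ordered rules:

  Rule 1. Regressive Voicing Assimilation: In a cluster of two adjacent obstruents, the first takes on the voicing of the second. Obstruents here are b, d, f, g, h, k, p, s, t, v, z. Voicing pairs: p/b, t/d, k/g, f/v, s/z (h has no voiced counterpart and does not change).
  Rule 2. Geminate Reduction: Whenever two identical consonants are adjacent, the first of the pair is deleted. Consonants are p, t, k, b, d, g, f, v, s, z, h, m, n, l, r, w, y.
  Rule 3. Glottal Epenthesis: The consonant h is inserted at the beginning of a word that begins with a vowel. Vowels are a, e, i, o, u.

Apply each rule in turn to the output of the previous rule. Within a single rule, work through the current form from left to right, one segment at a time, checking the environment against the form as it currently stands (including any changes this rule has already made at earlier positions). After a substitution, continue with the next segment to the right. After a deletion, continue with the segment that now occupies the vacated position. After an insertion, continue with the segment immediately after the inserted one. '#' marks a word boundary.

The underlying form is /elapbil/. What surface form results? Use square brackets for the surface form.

Rule 1 Regressive Voicing Assimilation: [elapbil] → [elabbil]
Rule 2 Geminate Reduction: [elabbil] → [elabil]
Rule 3 Glottal Epenthesis: [elabil] → [helabil]

[helabil]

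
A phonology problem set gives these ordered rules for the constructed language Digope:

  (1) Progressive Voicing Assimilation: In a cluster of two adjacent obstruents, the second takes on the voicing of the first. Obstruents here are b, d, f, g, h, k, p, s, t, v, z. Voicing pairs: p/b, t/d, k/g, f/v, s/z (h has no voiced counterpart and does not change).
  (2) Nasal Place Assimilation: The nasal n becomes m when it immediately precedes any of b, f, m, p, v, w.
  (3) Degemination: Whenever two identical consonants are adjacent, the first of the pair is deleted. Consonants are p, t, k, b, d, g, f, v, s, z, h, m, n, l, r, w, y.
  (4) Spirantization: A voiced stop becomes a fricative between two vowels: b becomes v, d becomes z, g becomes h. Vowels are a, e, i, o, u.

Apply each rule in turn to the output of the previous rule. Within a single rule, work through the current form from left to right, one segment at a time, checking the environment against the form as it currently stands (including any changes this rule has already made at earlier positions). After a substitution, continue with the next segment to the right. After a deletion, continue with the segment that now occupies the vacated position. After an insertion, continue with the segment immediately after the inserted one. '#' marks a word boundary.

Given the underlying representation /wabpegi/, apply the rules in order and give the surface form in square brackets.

(1) Progressive Voicing Assimilation: [wabpegi] → [wabbegi]
(2) Nasal Place Assimilation: no change — [wabbegi]
(3) Degemination: [wabbegi] → [wabegi]
(4) Spirantization: [wabegi] → [wavehi]

[wavehi]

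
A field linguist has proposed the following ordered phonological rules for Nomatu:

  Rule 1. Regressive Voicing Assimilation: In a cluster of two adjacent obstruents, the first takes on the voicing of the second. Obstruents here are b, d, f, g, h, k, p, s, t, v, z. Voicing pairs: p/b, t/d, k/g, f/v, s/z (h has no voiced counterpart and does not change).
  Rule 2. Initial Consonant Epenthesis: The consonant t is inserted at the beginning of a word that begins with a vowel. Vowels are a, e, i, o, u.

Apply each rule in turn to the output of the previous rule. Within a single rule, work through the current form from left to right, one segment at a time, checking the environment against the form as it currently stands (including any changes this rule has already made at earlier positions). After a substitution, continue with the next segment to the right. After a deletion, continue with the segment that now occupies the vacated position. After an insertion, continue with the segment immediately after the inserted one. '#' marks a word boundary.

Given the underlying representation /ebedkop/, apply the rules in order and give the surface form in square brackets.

Rule 1 Regressive Voicing Assimilation: [ebedkop] → [ebetkop]
Rule 2 Initial Consonant Epenthesis: [ebetkop] → [tebetkop]

[tebetkop]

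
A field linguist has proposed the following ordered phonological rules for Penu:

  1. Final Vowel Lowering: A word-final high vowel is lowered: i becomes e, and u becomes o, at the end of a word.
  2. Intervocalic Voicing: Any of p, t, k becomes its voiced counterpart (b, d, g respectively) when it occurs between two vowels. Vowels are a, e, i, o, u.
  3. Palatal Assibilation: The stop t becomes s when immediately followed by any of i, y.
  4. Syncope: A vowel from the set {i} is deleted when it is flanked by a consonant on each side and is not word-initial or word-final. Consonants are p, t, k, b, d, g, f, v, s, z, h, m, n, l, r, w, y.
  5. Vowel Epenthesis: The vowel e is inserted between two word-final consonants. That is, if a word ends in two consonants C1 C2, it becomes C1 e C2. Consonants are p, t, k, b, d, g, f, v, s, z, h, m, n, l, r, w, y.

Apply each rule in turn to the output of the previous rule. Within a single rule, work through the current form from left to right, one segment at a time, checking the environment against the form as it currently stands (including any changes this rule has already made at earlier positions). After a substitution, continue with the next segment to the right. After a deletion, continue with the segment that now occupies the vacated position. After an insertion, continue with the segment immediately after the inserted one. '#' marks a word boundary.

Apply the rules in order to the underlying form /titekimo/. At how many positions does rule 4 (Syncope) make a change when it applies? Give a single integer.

2

1 Final Vowel Lowering: no change — [titekimo]
2 Intervocalic Voicing: [titekimo] → [tidegimo]
3 Palatal Assibilation: [tidegimo] → [sidegimo]
4 Syncope: [sidegimo] → [sdegmo]
5 Vowel Epenthesis: no change — [sdegmo]
Rule 4 changed 2 position(s).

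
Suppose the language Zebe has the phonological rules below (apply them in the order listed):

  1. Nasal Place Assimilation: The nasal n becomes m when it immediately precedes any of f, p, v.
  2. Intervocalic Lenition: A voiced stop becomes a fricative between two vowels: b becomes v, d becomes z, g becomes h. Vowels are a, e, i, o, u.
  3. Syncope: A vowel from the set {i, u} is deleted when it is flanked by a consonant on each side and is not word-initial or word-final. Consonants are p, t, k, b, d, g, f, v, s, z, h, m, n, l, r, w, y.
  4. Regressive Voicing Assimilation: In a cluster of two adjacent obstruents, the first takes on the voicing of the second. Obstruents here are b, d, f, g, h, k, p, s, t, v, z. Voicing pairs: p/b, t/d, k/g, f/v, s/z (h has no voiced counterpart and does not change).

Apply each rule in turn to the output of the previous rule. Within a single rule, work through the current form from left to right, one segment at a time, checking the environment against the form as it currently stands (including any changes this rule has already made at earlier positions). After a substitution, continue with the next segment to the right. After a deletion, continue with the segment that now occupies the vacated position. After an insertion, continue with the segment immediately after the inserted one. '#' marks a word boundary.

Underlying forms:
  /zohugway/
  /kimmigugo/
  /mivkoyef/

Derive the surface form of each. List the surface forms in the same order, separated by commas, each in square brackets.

/zohugway/:
  1 Nasal Place Assimilation: no change — [zohugway]
  2 Intervocalic Lenition: no change — [zohugway]
  3 Syncope: [zohugway] → [zohgway]
  4 Regressive Voicing Assimilation: no change — [zohgway]
/kimmigugo/:
  1 Nasal Place Assimilation: no change — [kimmigugo]
  2 Intervocalic Lenition: [kimmigugo] → [kimmihuho]
  3 Syncope: [kimmihuho] → [kmmhho]
  4 Regressive Voicing Assimilation: no change — [kmmhho]
/mivkoyef/:
  1 Nasal Place Assimilation: no change — [mivkoyef]
  2 Intervocalic Lenition: no change — [mivkoyef]
  3 Syncope: [mivkoyef] → [mvkoyef]
  4 Regressive Voicing Assimilation: [mvkoyef] → [mfkoyef]

[zohgway], [kmmhho], [mfkoyef]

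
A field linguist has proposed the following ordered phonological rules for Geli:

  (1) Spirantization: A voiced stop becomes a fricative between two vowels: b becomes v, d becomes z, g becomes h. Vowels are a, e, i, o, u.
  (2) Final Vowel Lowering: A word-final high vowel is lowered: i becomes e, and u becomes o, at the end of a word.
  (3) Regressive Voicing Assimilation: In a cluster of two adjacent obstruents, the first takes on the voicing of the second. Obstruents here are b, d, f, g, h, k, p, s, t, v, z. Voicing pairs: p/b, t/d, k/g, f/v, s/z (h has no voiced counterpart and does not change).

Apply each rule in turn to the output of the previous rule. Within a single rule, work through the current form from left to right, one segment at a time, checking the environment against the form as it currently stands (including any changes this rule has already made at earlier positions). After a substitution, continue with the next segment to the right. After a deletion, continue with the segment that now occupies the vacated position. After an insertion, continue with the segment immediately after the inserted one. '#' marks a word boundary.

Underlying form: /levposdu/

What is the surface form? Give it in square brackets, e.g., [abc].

(1) Spirantization: no change — [levposdu]
(2) Final Vowel Lowering: [levposdu] → [levposdo]
(3) Regressive Voicing Assimilation: [levposdo] → [lefpozdo]

[lefpozdo]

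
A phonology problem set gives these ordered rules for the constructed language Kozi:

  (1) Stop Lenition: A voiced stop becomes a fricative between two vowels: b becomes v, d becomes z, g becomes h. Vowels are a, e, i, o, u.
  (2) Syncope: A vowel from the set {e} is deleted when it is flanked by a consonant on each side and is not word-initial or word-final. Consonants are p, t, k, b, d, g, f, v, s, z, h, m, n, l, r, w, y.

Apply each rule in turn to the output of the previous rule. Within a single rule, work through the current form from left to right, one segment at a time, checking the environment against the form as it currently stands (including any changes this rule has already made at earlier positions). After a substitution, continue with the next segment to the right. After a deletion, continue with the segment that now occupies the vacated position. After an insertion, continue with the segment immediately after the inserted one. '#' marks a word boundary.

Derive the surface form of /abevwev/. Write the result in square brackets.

[avvwv]

(1) Stop Lenition: [abevwev] → [avevwev]
(2) Syncope: [avevwev] → [avvwv]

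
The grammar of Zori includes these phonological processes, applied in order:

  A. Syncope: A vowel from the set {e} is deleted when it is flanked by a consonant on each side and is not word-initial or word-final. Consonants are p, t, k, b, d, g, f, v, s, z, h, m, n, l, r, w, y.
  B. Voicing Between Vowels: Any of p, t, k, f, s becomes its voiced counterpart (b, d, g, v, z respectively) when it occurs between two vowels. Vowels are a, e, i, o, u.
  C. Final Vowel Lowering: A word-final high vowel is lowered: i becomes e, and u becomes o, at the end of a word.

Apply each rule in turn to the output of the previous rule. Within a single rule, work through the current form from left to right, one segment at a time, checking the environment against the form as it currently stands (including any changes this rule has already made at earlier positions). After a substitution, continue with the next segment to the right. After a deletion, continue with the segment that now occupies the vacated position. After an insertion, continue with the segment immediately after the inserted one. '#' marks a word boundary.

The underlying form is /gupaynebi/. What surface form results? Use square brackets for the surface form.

[gubaynbe]

A Syncope: [gupaynebi] → [gupaynbi]
B Voicing Between Vowels: [gupaynbi] → [gubaynbi]
C Final Vowel Lowering: [gubaynbi] → [gubaynbe]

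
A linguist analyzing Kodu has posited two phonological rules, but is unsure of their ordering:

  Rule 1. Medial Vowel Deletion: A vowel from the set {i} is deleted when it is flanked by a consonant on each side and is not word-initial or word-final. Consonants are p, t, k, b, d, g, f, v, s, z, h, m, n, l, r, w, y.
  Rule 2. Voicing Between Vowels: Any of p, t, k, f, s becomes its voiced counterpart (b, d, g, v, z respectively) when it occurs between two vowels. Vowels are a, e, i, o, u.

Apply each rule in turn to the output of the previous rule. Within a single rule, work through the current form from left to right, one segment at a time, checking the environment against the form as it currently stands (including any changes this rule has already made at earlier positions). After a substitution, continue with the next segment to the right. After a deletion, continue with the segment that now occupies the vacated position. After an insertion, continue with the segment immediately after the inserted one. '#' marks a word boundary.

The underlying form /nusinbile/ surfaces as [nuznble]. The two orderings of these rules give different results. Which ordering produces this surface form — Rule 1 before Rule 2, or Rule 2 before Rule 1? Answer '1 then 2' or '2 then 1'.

2 then 1

Order 1 then 2:
  1 Medial Vowel Deletion: [nusinbile] → [nusnble]
  2 Voicing Between Vowels: no change — [nusnble]
  result: [nusnble]
Order 2 then 1:
  2 Voicing Between Vowels: [nusinbile] → [nuzinbile]
  1 Medial Vowel Deletion: [nuzinbile] → [nuznble]
  result: [nuznble]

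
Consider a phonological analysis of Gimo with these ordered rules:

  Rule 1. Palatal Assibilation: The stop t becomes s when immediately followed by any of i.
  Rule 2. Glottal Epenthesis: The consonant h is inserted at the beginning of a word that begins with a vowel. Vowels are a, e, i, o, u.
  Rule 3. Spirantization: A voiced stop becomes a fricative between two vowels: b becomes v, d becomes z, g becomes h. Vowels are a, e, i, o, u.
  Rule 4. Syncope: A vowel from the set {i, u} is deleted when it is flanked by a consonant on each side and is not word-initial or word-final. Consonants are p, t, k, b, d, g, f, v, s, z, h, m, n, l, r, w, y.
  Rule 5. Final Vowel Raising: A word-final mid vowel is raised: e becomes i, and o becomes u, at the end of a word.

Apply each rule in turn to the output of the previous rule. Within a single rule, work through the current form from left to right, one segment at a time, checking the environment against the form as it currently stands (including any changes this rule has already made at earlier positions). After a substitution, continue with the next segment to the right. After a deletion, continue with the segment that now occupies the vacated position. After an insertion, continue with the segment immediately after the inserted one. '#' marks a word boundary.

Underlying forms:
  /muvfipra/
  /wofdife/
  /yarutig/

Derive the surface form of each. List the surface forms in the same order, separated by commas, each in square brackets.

/muvfipra/:
  Rule 1 Palatal Assibilation: no change — [muvfipra]
  Rule 2 Glottal Epenthesis: no change — [muvfipra]
  Rule 3 Spirantization: no change — [muvfipra]
  Rule 4 Syncope: [muvfipra] → [mvfpra]
  Rule 5 Final Vowel Raising: no change — [mvfpra]
/wofdife/:
  Rule 1 Palatal Assibilation: no change — [wofdife]
  Rule 2 Glottal Epenthesis: no change — [wofdife]
  Rule 3 Spirantization: no change — [wofdife]
  Rule 4 Syncope: [wofdife] → [wofdfe]
  Rule 5 Final Vowel Raising: [wofdfe] → [wofdfi]
/yarutig/:
  Rule 1 Palatal Assibilation: [yarutig] → [yarusig]
  Rule 2 Glottal Epenthesis: no change — [yarusig]
  Rule 3 Spirantization: no change — [yarusig]
  Rule 4 Syncope: [yarusig] → [yarsg]
  Rule 5 Final Vowel Raising: no change — [yarsg]

[mvfpra], [wofdfi], [yarsg]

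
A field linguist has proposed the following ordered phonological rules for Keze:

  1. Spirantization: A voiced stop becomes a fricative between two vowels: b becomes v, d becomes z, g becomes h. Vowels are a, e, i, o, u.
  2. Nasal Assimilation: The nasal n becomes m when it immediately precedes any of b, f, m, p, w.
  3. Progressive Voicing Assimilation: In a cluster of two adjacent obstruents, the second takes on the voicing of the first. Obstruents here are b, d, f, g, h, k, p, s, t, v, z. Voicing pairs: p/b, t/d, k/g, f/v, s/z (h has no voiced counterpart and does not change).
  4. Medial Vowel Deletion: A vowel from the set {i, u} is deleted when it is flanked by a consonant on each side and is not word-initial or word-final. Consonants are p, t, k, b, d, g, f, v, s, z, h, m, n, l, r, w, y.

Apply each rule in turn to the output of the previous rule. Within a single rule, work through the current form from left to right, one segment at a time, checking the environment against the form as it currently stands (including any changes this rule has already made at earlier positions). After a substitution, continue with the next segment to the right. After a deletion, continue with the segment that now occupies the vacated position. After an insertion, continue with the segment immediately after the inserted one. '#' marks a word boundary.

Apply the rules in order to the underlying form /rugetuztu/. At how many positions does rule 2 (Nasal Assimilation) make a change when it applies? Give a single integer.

0

1 Spirantization: [rugetuztu] → [ruhetuztu]
2 Nasal Assimilation: no change — [ruhetuztu]
3 Progressive Voicing Assimilation: [ruhetuztu] → [ruhetuzdu]
4 Medial Vowel Deletion: [ruhetuzdu] → [rhetzdu]
Rule 2 changed 0 position(s).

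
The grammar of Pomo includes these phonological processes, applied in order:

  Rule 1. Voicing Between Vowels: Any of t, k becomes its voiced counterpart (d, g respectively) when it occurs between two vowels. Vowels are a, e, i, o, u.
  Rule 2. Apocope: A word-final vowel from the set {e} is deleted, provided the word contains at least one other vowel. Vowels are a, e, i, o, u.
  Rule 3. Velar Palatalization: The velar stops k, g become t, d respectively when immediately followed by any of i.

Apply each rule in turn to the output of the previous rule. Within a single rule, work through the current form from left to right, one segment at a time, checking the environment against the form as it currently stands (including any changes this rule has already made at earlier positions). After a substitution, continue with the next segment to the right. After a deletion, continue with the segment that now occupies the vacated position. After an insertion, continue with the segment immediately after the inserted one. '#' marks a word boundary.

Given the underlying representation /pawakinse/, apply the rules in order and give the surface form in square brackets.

[pawadins]

Rule 1 Voicing Between Vowels: [pawakinse] → [pawaginse]
Rule 2 Apocope: [pawaginse] → [pawagins]
Rule 3 Velar Palatalization: [pawagins] → [pawadins]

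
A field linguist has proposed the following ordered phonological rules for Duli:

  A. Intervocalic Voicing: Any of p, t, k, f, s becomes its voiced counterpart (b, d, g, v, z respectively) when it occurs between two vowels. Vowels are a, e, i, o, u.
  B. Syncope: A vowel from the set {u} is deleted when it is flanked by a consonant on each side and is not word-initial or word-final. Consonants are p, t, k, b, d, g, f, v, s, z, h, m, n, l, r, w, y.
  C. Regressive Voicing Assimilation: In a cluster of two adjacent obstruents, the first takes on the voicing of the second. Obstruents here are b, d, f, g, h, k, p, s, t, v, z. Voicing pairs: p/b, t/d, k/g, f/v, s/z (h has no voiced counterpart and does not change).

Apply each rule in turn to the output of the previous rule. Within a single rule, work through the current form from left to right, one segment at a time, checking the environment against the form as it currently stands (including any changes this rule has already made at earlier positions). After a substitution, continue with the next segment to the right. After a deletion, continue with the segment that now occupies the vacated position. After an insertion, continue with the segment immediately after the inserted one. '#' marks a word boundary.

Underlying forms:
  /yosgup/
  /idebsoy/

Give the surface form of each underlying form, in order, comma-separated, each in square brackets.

/yosgup/:
  A Intervocalic Voicing: no change — [yosgup]
  B Syncope: [yosgup] → [yosgp]
  C Regressive Voicing Assimilation: [yosgp] → [yozkp]
/idebsoy/:
  A Intervocalic Voicing: no change — [idebsoy]
  B Syncope: no change — [idebsoy]
  C Regressive Voicing Assimilation: [idebsoy] → [idepsoy]

[yozkp], [idepsoy]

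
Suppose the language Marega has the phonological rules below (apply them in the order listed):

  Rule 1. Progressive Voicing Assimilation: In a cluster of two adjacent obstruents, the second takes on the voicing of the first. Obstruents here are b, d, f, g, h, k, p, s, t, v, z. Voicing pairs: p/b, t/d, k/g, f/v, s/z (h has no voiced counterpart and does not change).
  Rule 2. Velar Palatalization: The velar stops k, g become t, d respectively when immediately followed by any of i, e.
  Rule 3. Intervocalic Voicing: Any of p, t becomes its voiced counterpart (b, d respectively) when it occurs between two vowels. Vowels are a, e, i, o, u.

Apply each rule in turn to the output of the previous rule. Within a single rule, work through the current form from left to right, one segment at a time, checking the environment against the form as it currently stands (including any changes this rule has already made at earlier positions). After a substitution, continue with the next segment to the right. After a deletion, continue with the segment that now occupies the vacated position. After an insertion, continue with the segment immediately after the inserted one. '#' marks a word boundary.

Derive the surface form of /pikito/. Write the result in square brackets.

[pidido]

Rule 1 Progressive Voicing Assimilation: no change — [pikito]
Rule 2 Velar Palatalization: [pikito] → [pitito]
Rule 3 Intervocalic Voicing: [pitito] → [pidido]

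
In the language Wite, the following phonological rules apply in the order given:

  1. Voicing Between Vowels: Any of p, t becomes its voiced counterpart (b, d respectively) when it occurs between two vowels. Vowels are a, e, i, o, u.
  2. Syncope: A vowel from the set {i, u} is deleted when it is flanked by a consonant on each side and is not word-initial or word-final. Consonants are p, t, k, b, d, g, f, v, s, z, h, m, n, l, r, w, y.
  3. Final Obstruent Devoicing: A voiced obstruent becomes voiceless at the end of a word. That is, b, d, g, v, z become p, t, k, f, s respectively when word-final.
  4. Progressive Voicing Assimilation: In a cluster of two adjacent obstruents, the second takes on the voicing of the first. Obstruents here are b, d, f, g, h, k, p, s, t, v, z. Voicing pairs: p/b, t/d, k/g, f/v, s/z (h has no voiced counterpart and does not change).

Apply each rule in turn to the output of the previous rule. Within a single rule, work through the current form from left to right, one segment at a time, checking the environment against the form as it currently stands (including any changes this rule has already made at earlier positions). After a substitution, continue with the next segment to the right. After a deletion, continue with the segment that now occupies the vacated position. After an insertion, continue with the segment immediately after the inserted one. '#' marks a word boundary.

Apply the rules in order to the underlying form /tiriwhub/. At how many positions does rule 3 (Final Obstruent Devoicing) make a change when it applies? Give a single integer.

1

1 Voicing Between Vowels: no change — [tiriwhub]
2 Syncope: [tiriwhub] → [trwhb]
3 Final Obstruent Devoicing: [trwhb] → [trwhp]
4 Progressive Voicing Assimilation: no change — [trwhp]
Rule 3 changed 1 position(s).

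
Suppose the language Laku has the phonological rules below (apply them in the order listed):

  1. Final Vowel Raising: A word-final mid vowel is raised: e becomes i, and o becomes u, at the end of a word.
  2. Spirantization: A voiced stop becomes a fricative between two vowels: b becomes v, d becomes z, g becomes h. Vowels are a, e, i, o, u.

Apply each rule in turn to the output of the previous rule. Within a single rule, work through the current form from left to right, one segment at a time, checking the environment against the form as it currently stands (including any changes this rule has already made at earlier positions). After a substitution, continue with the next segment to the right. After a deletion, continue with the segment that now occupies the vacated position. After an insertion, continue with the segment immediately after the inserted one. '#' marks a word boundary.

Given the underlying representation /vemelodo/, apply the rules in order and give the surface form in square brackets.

[vemelozu]

1 Final Vowel Raising: [vemelodo] → [vemelodu]
2 Spirantization: [vemelodu] → [vemelozu]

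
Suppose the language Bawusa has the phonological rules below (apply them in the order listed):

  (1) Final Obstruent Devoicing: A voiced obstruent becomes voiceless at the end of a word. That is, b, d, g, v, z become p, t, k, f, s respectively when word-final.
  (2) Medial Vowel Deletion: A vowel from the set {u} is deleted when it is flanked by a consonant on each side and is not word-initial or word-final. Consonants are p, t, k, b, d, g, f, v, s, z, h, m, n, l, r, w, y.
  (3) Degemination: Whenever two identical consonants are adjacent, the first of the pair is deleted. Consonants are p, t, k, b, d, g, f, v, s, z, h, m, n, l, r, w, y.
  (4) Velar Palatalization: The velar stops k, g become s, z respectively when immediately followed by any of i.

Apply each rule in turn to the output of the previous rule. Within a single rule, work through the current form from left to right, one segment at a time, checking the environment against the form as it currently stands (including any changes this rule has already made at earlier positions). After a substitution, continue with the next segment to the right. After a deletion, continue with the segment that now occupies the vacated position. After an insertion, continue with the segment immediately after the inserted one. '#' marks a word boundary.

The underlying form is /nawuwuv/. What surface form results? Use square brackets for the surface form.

(1) Final Obstruent Devoicing: [nawuwuv] → [nawuwuf]
(2) Medial Vowel Deletion: [nawuwuf] → [nawwf]
(3) Degemination: [nawwf] → [nawf]
(4) Velar Palatalization: no change — [nawf]

[nawf]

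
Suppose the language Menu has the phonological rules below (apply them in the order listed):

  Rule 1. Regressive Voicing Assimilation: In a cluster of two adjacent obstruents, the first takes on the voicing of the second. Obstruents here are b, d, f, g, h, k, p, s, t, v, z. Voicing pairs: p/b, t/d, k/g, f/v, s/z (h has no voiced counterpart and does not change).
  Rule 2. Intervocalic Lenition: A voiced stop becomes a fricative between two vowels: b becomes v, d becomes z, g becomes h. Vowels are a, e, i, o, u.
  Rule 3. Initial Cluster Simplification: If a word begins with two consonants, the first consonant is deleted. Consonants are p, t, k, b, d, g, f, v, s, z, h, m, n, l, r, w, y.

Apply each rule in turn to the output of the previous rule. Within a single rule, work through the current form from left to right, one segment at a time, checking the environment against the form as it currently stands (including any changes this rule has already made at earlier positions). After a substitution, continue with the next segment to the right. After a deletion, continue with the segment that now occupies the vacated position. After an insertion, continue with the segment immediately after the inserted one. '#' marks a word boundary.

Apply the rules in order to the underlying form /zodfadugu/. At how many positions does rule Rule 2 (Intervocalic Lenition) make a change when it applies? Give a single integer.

Rule 1 Regressive Voicing Assimilation: [zodfadugu] → [zotfadugu]
Rule 2 Intervocalic Lenition: [zotfadugu] → [zotfazuhu]
Rule 3 Initial Cluster Simplification: no change — [zotfazuhu]
Rule Rule 2 changed 2 position(s).

2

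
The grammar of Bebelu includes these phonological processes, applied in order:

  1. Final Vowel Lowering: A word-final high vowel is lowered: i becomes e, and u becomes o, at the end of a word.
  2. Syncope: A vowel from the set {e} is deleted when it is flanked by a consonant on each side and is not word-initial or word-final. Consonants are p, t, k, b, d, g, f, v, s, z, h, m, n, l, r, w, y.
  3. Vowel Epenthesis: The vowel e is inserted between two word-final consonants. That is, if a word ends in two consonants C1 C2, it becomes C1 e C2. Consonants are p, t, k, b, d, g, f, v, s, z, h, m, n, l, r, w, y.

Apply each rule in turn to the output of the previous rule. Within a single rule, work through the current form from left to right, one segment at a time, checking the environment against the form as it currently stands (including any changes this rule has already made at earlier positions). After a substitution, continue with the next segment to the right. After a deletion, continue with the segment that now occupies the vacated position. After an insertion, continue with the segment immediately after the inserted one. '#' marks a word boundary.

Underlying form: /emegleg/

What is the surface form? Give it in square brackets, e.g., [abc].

[emgleg]

1 Final Vowel Lowering: no change — [emegleg]
2 Syncope: [emegleg] → [emglg]
3 Vowel Epenthesis: [emglg] → [emgleg]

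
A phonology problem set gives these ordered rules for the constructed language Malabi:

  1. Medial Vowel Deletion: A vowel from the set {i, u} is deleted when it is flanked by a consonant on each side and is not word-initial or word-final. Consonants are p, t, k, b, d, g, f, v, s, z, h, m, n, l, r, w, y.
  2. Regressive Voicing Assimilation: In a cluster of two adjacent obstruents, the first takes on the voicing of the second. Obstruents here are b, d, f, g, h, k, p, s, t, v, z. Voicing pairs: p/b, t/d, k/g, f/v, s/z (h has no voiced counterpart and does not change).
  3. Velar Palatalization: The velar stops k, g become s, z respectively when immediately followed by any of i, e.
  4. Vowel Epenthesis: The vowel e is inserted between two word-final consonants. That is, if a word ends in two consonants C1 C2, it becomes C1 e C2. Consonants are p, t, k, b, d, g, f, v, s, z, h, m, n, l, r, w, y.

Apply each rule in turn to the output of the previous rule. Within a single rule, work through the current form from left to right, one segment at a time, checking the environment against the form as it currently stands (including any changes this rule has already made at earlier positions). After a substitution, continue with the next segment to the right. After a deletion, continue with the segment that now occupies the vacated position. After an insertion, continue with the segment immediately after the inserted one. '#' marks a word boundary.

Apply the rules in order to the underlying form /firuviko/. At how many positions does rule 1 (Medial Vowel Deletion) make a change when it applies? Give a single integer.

3

1 Medial Vowel Deletion: [firuviko] → [frvko]
2 Regressive Voicing Assimilation: [frvko] → [frfko]
3 Velar Palatalization: no change — [frfko]
4 Vowel Epenthesis: no change — [frfko]
Rule 1 changed 3 position(s).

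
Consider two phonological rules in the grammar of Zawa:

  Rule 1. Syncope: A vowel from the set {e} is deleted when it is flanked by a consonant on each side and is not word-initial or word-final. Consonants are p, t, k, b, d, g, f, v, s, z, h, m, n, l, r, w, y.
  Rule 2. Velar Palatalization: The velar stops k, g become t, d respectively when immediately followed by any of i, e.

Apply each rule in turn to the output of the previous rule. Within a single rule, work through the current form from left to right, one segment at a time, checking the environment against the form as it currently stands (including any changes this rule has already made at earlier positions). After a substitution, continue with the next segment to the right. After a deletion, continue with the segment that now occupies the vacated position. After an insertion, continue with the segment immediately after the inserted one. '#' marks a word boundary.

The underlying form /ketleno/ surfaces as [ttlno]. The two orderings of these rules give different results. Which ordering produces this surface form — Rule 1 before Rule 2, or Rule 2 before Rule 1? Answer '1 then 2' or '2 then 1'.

2 then 1

Order 1 then 2:
  1 Syncope: [ketleno] → [ktlno]
  2 Velar Palatalization: no change — [ktlno]
  result: [ktlno]
Order 2 then 1:
  2 Velar Palatalization: [ketleno] → [tetleno]
  1 Syncope: [tetleno] → [ttlno]
  result: [ttlno]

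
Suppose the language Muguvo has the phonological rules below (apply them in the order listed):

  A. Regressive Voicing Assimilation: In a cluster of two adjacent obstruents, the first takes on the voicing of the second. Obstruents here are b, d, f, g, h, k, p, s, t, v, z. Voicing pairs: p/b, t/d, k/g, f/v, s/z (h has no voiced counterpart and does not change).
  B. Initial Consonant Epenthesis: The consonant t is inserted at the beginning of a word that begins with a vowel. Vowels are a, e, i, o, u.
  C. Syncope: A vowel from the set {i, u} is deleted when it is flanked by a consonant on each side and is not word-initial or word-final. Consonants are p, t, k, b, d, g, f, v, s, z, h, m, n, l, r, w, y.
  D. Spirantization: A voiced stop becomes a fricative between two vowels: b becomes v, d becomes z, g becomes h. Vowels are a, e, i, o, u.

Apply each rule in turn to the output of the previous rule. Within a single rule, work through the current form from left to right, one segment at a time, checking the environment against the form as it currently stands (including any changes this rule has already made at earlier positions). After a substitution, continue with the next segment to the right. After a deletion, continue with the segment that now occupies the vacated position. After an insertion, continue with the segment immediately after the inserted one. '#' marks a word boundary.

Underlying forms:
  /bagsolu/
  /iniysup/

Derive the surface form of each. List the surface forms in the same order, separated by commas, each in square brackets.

[baksolu], [tnysp]

/bagsolu/:
  A Regressive Voicing Assimilation: [bagsolu] → [baksolu]
  B Initial Consonant Epenthesis: no change — [baksolu]
  C Syncope: no change — [baksolu]
  D Spirantization: no change — [baksolu]
/iniysup/:
  A Regressive Voicing Assimilation: no change — [iniysup]
  B Initial Consonant Epenthesis: [iniysup] → [tiniysup]
  C Syncope: [tiniysup] → [tnysp]
  D Spirantization: no change — [tnysp]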